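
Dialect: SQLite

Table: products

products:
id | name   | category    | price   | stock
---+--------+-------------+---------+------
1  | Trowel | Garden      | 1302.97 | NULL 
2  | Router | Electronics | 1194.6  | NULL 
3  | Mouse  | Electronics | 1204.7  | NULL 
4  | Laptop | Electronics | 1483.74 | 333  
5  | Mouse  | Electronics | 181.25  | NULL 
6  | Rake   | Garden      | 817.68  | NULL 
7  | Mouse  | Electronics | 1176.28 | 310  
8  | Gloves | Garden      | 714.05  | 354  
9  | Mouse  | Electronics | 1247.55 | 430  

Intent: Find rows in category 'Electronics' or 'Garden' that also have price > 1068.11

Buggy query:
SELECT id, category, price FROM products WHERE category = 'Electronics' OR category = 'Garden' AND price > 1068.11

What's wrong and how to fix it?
Bug: Without parentheses, AND is evaluated before OR, so the price filter only applies to the 'Garden' branch

Fix: Group the OR with parentheses (or use IN), then AND the threshold

Corrected query:
SELECT id, category, price FROM products WHERE (category = 'Electronics' OR category = 'Garden') AND price > 1068.11

Result:
id | category    | price  
---+-------------+--------
1  | Garden      | 1302.97
2  | Electronics | 1194.6 
3  | Electronics | 1204.7 
4  | Electronics | 1483.74
7  | Electronics | 1176.28
9  | Electronics | 1247.55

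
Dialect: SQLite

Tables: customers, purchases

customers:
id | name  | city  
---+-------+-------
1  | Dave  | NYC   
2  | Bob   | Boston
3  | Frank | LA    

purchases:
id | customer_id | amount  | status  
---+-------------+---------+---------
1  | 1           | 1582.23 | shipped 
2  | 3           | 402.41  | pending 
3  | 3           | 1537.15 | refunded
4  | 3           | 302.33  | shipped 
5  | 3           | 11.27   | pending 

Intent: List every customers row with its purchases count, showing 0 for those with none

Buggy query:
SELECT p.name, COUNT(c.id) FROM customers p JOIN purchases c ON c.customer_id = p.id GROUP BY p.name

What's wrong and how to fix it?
Bug: An inner join excludes parents with zero children

Fix: Use LEFT JOIN so parents without children still appear (COUNT(c.id) gives 0)

Corrected query:
SELECT p.name, COUNT(c.id) FROM customers p LEFT JOIN purchases c ON c.customer_id = p.id GROUP BY p.name

Result:
name  | COUNT(c.id)
------+------------
Bob   | 0          
Dave  | 1          
Frank | 4          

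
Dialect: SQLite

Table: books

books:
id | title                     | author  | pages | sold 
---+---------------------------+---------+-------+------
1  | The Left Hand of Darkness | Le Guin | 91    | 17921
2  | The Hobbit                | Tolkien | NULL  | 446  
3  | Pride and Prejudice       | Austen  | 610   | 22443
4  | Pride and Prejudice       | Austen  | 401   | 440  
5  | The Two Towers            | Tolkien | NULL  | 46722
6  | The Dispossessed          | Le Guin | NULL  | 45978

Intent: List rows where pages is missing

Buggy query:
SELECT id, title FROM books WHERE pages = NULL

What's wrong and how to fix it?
Bug: Comparing to NULL with '=' never matches; NULL = NULL is unknown, not true

Fix: Replace '= NULL' with 'IS NULL'

Corrected query:
SELECT id, title FROM books WHERE pages IS NULL

Result:
id | title           
---+-----------------
2  | The Hobbit      
5  | The Two Towers  
6  | The Dispossessed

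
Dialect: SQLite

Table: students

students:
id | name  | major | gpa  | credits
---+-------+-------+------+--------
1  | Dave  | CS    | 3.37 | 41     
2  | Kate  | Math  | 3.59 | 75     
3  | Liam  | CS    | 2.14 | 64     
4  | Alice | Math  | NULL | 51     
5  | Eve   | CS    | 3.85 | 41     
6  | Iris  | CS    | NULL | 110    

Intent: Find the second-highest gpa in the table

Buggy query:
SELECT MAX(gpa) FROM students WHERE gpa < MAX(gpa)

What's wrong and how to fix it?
Bug: The inner MAX is an aggregate inside WHERE, which is not allowed

Fix: Put the inner MAX in a scalar subquery

Corrected query:
SELECT MAX(gpa) FROM students WHERE gpa < (SELECT MAX(gpa) FROM students)

Result:
MAX(gpa)
--------
3.59    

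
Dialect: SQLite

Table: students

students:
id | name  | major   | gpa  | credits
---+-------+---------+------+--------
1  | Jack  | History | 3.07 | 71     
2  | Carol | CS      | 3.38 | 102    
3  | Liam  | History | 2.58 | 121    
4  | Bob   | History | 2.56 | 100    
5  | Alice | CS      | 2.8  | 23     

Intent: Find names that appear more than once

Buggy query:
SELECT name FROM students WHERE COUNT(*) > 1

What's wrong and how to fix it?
Bug: WHERE can't reference COUNT(*); aggregates are computed after WHERE

Fix: Group first, then use HAVING for the count condition

Corrected query:
SELECT name FROM students GROUP BY name HAVING COUNT(*) > 1

Result:
(no rows)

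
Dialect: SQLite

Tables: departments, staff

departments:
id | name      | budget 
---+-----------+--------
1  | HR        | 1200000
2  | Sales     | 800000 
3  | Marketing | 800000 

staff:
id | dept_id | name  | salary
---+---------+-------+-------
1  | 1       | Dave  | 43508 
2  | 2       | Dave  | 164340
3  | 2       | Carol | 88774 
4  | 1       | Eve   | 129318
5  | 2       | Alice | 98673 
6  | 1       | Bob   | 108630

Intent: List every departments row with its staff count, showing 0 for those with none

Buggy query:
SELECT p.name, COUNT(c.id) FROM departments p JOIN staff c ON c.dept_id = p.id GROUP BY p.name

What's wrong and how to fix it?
Bug: An inner join excludes parents with zero children

Fix: Switch to LEFT JOIN to retain unmatched parent rows

Corrected query:
SELECT p.name, COUNT(c.id) FROM departments p LEFT JOIN staff c ON c.dept_id = p.id GROUP BY p.name

Result:
name      | COUNT(c.id)
----------+------------
HR        | 3          
Marketing | 0          
Sales     | 3          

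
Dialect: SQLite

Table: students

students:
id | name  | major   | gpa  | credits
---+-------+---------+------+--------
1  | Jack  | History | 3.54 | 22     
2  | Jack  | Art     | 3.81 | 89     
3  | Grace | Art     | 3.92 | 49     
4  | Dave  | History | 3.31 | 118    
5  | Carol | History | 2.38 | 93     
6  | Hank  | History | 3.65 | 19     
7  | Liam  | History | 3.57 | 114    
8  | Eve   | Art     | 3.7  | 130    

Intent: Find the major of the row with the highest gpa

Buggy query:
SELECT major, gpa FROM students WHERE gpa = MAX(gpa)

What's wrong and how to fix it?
Bug: WHERE is evaluated per row; an aggregate over the whole table isn't defined there

Fix: Wrap MAX in a scalar subquery so WHERE compares against a single value

Corrected query:
SELECT major, gpa FROM students WHERE gpa = (SELECT MAX(gpa) FROM students)

Result:
major | gpa 
------+-----
Art   | 3.92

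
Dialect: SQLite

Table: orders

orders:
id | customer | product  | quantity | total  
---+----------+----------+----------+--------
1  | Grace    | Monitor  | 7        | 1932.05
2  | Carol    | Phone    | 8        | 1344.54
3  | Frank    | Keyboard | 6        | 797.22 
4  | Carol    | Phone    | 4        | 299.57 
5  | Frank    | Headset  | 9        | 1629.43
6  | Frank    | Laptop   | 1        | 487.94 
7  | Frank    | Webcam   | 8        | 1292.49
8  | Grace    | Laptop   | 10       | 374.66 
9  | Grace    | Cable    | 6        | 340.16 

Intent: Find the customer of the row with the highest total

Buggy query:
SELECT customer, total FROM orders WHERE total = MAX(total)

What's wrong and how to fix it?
Bug: MAX(total) is an aggregate and cannot be used directly in WHERE

Fix: Use a subquery: WHERE total = (SELECT MAX(total) FROM orders)

Corrected query:
SELECT customer, total FROM orders WHERE total = (SELECT MAX(total) FROM orders)

Result:
customer | total  
---------+--------
Grace    | 1932.05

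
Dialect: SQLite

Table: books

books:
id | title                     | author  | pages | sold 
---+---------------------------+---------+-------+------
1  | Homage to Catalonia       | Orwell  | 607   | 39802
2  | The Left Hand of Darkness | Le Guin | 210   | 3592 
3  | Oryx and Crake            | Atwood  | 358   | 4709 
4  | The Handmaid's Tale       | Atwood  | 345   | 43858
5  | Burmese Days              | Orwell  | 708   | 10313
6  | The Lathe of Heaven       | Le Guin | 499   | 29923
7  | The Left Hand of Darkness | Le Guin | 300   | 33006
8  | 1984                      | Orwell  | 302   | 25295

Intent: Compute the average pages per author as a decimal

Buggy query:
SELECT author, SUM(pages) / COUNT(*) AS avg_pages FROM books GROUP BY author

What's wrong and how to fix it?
Bug: Both operands are integers, so '/' performs integer division and truncates

Fix: Multiply by 1.0 (or CAST to REAL) to force floating-point division

Corrected query:
SELECT author, SUM(pages) * 1.0 / COUNT(*) AS avg_pages FROM books GROUP BY author

Result:
author  | avg_pages 
--------+-----------
Atwood  | 351.5     
Le Guin | 336.333333
Orwell  | 539       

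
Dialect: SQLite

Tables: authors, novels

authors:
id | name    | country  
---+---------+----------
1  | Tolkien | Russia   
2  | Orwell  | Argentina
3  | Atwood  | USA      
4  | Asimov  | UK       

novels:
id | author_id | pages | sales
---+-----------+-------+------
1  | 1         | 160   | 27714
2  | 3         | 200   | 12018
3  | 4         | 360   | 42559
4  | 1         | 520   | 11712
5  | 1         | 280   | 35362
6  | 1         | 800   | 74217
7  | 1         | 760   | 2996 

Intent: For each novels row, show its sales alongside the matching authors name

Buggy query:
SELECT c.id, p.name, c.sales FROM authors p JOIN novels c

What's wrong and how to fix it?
Bug: Missing join condition: each novels row is matched to all authors rows instead of just its own

Fix: Add ON c.author_id = p.id to the JOIN

Corrected query:
SELECT c.id, p.name, c.sales FROM authors p JOIN novels c ON c.author_id = p.id

Result:
id | name    | sales
---+---------+------
1  | Tolkien | 27714
2  | Atwood  | 12018
3  | Asimov  | 42559
4  | Tolkien | 11712
5  | Tolkien | 35362
6  | Tolkien | 74217
7  | Tolkien | 2996 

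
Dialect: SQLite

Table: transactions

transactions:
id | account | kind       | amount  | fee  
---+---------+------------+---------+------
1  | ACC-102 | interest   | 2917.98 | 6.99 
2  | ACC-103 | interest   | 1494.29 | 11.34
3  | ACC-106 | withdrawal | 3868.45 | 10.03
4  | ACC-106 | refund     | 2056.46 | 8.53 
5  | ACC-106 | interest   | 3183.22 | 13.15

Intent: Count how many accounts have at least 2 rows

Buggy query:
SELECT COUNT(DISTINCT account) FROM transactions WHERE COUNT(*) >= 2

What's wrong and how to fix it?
Bug: COUNT(*) cannot appear in WHERE; the per-group count doesn't exist yet

Fix: Group first with HAVING COUNT(*) >= 2, then COUNT the resulting groups

Corrected query:
SELECT COUNT(*) FROM (SELECT account FROM transactions GROUP BY account HAVING COUNT(*) >= 2)

Result:
COUNT(*)
--------
1       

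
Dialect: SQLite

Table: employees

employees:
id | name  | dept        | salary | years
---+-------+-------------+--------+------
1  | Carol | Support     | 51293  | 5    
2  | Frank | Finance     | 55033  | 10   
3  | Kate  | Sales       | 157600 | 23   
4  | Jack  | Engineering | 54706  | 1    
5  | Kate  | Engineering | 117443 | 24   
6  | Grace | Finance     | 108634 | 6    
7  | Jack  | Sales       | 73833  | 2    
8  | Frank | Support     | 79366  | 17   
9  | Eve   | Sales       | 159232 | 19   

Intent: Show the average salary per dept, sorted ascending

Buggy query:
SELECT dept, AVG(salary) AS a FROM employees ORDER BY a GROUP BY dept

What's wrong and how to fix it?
Bug: ORDER BY appears before GROUP BY; SQL clause order requires GROUP BY first

Fix: Move ORDER BY to the end, after GROUP BY

Corrected query:
SELECT dept, AVG(salary) AS a FROM employees GROUP BY dept ORDER BY a

Result:
dept        | a            
------------+--------------
Support     | 65329.5      
Finance     | 81833.5      
Engineering | 86074.5      
Sales       | 130221.666667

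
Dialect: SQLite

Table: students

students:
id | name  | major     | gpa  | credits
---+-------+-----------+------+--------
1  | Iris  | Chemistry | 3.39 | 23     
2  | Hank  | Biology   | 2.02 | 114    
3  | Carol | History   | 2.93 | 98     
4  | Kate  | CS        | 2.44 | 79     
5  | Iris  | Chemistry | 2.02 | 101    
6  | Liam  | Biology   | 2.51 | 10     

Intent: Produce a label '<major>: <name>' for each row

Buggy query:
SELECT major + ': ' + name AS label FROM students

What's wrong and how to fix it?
Bug: '+' is numeric addition; on text columns SQLite converts them to 0 instead of concatenating

Fix: Use the || operator for string concatenation

Corrected query:
SELECT major || ': ' || name AS label FROM students

Result:
label          
---------------
Chemistry: Iris
Biology: Hank  
History: Carol 
CS: Kate       
Chemistry: Iris
Biology: Liam  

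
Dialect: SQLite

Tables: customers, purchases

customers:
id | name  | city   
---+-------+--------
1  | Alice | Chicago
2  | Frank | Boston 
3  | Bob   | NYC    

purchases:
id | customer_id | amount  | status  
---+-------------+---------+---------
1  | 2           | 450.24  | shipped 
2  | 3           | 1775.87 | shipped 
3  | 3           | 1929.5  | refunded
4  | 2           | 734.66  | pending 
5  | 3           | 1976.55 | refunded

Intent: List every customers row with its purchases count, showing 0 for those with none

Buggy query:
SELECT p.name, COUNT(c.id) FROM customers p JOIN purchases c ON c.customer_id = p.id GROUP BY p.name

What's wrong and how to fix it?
Bug: INNER JOIN drops customers rows that have no matching purchases rows

Fix: Use LEFT JOIN so parents without children still appear (COUNT(c.id) gives 0)

Corrected query:
SELECT p.name, COUNT(c.id) FROM customers p LEFT JOIN purchases c ON c.customer_id = p.id GROUP BY p.name

Result:
name  | COUNT(c.id)
------+------------
Alice | 0          
Bob   | 3          
Frank | 2          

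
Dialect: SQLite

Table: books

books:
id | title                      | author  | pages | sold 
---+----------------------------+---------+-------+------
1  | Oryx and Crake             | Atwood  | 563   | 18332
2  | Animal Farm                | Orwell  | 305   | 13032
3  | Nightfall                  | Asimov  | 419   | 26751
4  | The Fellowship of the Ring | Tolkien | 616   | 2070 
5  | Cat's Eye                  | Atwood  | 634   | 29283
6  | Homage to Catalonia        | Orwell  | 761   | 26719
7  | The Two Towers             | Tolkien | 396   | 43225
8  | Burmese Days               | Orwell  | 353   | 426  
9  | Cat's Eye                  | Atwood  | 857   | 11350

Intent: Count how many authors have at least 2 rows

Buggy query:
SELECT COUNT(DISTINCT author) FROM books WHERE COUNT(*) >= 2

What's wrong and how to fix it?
Bug: COUNT(*) cannot appear in WHERE; the per-group count doesn't exist yet

Fix: Use a subquery that GROUPs and filters with HAVING, then count its rows

Corrected query:
SELECT COUNT(*) FROM (SELECT author FROM books GROUP BY author HAVING COUNT(*) >= 2)

Result:
COUNT(*)
--------
3       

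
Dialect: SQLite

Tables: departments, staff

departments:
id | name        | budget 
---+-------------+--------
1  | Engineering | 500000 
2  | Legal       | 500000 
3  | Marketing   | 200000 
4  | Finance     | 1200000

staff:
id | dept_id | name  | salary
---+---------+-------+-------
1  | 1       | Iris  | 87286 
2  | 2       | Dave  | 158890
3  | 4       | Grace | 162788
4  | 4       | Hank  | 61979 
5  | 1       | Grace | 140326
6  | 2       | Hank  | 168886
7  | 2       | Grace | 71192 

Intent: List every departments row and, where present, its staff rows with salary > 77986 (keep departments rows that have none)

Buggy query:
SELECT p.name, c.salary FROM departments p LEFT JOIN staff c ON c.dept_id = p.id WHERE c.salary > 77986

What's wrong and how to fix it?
Bug: Filtering c.salary in WHERE discards the NULL rows produced by LEFT JOIN, turning it into an inner join

Fix: Put 'c.salary > 77986' in the JOIN's ON clause instead of WHERE

Corrected query:
SELECT p.name, c.salary FROM departments p LEFT JOIN staff c ON c.dept_id = p.id AND c.salary > 77986

Result:
name        | salary
------------+-------
Engineering | 87286 
Engineering | 140326
Legal       | 158890
Legal       | 168886
Marketing   | NULL  
Finance     | 162788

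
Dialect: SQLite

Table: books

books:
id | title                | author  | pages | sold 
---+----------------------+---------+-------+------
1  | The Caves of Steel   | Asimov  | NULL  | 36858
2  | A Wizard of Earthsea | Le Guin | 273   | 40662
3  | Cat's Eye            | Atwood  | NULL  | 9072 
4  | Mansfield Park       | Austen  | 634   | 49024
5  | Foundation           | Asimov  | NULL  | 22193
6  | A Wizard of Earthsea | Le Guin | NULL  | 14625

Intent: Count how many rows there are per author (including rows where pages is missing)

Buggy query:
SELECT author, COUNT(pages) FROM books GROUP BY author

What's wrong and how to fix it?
Bug: COUNT(column) counts non-NULL values only; rows with NULL pages aren't counted

Fix: Replace COUNT(pages) with COUNT(*)

Corrected query:
SELECT author, COUNT(*) FROM books GROUP BY author

Result:
author  | COUNT(*)
--------+---------
Asimov  | 2       
Atwood  | 1       
Austen  | 1       
Le Guin | 2       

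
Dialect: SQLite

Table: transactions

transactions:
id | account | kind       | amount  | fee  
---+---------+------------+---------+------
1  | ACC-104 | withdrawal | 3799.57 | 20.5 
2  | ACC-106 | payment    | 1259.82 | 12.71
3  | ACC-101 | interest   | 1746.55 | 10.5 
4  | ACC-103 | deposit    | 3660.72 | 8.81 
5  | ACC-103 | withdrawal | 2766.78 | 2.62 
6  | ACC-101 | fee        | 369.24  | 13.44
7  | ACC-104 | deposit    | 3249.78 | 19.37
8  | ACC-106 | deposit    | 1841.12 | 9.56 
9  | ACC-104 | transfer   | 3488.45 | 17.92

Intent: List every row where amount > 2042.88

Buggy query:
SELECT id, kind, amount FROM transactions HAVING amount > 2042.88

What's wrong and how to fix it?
Bug: This is a non-aggregate query (no GROUP BY, no aggregates), so in SQLite the HAVING clause is invalid here; a row-level condition belongs in WHERE

Fix: Replace HAVING with WHERE since the condition applies to individual rows

Corrected query:
SELECT id, kind, amount FROM transactions WHERE amount > 2042.88

Result:
id | kind       | amount 
---+------------+--------
1  | withdrawal | 3799.57
4  | deposit    | 3660.72
5  | withdrawal | 2766.78
7  | deposit    | 3249.78
9  | transfer   | 3488.45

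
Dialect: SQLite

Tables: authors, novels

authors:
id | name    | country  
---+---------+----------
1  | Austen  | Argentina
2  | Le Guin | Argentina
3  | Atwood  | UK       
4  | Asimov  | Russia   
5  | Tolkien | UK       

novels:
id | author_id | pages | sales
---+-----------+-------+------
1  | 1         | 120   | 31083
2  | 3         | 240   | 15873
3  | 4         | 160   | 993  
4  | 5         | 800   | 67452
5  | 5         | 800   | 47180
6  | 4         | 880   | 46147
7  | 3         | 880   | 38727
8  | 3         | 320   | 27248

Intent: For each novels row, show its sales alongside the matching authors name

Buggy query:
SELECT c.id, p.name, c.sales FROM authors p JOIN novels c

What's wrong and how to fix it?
Bug: JOIN with no ON clause produces a cartesian product; every novels row pairs with every authors row

Fix: Add ON c.author_id = p.id to the JOIN

Corrected query:
SELECT c.id, p.name, c.sales FROM authors p JOIN novels c ON c.author_id = p.id

Result:
id | name    | sales
---+---------+------
1  | Austen  | 31083
2  | Atwood  | 15873
3  | Asimov  | 993  
4  | Tolkien | 67452
5  | Tolkien | 47180
6  | Asimov  | 46147
7  | Atwood  | 38727
8  | Atwood  | 27248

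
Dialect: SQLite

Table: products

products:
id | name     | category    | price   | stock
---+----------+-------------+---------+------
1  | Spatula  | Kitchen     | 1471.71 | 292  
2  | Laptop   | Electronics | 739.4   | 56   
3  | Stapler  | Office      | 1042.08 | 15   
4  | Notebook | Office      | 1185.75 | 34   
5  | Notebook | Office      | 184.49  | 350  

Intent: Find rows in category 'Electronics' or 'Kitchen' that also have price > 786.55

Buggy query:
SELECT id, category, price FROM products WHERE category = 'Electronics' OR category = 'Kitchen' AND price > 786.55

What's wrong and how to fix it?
Bug: Without parentheses, AND is evaluated before OR, so the price filter only applies to the 'Kitchen' branch

Fix: Group the OR with parentheses (or use IN), then AND the threshold

Corrected query:
SELECT id, category, price FROM products WHERE (category = 'Electronics' OR category = 'Kitchen') AND price > 786.55

Result:
id | category | price  
---+----------+--------
1  | Kitchen  | 1471.71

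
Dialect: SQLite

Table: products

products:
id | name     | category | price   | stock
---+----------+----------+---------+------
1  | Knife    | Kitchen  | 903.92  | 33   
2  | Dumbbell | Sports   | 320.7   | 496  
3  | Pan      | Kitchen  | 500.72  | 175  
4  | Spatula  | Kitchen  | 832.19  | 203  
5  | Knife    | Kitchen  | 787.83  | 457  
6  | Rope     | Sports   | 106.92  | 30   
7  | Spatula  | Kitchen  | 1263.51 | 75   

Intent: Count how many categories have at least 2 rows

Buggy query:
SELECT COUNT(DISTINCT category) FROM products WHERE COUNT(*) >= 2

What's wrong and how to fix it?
Bug: COUNT(*) cannot appear in WHERE; the per-group count doesn't exist yet

Fix: Use a subquery that GROUPs and filters with HAVING, then count its rows

Corrected query:
SELECT COUNT(*) FROM (SELECT category FROM products GROUP BY category HAVING COUNT(*) >= 2)

Result:
COUNT(*)
--------
2       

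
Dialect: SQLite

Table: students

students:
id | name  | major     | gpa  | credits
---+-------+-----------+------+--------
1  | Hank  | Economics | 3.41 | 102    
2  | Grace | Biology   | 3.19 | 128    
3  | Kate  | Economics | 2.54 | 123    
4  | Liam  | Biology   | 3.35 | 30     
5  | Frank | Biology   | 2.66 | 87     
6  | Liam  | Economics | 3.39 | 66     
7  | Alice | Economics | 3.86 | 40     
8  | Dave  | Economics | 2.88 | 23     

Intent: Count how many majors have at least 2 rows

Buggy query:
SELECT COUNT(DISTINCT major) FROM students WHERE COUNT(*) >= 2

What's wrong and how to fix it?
Bug: WHERE filters individual rows, not groups, so a group-level COUNT is invalid there

Fix: Group first with HAVING COUNT(*) >= 2, then COUNT the resulting groups

Corrected query:
SELECT COUNT(*) FROM (SELECT major FROM students GROUP BY major HAVING COUNT(*) >= 2)

Result:
COUNT(*)
--------
2       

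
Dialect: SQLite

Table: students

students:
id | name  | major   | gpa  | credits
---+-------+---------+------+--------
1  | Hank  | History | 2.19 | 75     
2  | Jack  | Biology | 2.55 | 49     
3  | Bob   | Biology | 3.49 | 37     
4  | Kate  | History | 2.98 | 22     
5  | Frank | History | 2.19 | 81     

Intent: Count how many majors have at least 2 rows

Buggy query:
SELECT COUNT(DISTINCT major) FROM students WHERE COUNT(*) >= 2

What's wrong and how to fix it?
Bug: COUNT(*) cannot appear in WHERE; the per-group count doesn't exist yet

Fix: Group first with HAVING COUNT(*) >= 2, then COUNT the resulting groups

Corrected query:
SELECT COUNT(*) FROM (SELECT major FROM students GROUP BY major HAVING COUNT(*) >= 2)

Result:
COUNT(*)
--------
2       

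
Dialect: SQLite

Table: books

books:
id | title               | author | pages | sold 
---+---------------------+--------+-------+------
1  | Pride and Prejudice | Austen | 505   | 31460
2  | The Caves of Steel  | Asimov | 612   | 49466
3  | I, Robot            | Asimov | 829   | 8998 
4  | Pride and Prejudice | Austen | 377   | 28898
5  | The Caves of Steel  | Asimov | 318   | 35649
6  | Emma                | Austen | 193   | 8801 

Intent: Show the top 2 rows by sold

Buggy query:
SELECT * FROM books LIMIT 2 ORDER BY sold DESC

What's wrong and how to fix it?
Bug: LIMIT must come after ORDER BY

Fix: Swap the clauses: ORDER BY first, then LIMIT

Corrected query:
SELECT * FROM books ORDER BY sold DESC LIMIT 2

Result:
id | title              | author | pages | sold 
---+--------------------+--------+-------+------
2  | The Caves of Steel | Asimov | 612   | 49466
5  | The Caves of Steel | Asimov | 318   | 35649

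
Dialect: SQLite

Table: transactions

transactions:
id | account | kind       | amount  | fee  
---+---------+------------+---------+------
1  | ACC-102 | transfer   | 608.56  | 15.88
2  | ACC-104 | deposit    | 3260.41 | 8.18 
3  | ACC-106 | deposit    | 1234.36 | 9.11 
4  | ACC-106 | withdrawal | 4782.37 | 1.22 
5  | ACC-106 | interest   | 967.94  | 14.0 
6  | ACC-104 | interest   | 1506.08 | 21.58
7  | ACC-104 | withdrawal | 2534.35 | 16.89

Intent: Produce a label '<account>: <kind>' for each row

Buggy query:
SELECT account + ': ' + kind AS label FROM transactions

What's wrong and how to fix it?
Bug: '+' is numeric addition; on text columns SQLite converts them to 0 instead of concatenating

Fix: Use the || operator for string concatenation

Corrected query:
SELECT account || ': ' || kind AS label FROM transactions

Result:
label              
-------------------
ACC-102: transfer  
ACC-104: deposit   
ACC-106: deposit   
ACC-106: withdrawal
ACC-106: interest  
ACC-104: interest  
ACC-104: withdrawal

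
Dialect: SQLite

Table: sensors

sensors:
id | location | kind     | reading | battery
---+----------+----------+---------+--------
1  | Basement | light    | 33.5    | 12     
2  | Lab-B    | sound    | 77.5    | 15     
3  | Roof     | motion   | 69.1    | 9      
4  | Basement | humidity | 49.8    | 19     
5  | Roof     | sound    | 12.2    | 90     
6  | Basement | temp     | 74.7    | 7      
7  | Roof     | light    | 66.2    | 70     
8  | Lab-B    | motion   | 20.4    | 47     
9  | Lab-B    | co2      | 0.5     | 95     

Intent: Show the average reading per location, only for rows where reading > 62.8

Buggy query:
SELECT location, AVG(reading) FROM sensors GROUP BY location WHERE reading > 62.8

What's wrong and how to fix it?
Bug: Row-level WHERE must come before GROUP BY in the clause order

Fix: Place WHERE between FROM and GROUP BY

Corrected query:
SELECT location, AVG(reading) FROM sensors WHERE reading > 62.8 GROUP BY location

Result:
location | AVG(reading)
---------+-------------
Basement | 74.7        
Lab-B    | 77.5        
Roof     | 67.65       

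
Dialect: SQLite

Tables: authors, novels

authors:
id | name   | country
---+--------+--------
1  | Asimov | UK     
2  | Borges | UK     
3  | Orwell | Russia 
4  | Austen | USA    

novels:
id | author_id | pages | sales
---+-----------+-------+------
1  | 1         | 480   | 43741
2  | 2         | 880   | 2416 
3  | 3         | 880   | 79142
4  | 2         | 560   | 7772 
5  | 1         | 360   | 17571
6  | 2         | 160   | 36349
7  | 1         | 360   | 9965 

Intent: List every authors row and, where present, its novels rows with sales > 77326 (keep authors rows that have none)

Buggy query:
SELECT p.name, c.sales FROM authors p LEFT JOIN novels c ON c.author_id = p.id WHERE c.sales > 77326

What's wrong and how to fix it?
Bug: A WHERE condition on the right-hand table after LEFT JOIN drops unmatched parents

Fix: Move the right-table condition into the ON clause so unmatched parents are kept

Corrected query:
SELECT p.name, c.sales FROM authors p LEFT JOIN novels c ON c.author_id = p.id AND c.sales > 77326

Result:
name   | sales
-------+------
Asimov | NULL 
Borges | NULL 
Orwell | 79142
Austen | NULL 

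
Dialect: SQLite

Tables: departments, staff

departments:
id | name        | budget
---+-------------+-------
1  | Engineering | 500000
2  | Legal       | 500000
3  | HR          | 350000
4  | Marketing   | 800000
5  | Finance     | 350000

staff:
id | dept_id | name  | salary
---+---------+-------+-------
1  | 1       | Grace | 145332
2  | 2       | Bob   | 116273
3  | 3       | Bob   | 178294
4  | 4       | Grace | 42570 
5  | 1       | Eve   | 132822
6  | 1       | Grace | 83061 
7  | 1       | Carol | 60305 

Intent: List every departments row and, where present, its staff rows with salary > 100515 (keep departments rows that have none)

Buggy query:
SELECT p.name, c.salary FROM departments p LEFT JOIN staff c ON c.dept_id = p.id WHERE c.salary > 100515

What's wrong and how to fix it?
Bug: Filtering c.salary in WHERE discards the NULL rows produced by LEFT JOIN, turning it into an inner join

Fix: Move the right-table condition into the ON clause so unmatched parents are kept

Corrected query:
SELECT p.name, c.salary FROM departments p LEFT JOIN staff c ON c.dept_id = p.id AND c.salary > 100515

Result:
name        | salary
------------+-------
Engineering | 132822
Engineering | 145332
Legal       | 116273
HR          | 178294
Marketing   | NULL  
Finance     | NULL  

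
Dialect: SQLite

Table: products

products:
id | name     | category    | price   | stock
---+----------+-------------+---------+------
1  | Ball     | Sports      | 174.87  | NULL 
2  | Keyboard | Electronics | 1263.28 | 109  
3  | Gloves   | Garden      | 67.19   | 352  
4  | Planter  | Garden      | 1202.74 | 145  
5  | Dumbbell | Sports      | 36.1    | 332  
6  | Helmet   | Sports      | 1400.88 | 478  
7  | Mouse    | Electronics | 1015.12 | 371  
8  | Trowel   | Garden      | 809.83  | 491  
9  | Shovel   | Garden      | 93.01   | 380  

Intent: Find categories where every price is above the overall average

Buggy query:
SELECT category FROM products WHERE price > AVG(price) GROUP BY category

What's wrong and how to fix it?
Bug: AVG() is an aggregate; it can't sit directly in WHERE

Fix: Compute the overall average in a scalar subquery and compare each group's MIN against it in HAVING

Corrected query:
SELECT category FROM products GROUP BY category HAVING MIN(price) > (SELECT AVG(price) FROM products)

Result:
category   
-----------
Electronics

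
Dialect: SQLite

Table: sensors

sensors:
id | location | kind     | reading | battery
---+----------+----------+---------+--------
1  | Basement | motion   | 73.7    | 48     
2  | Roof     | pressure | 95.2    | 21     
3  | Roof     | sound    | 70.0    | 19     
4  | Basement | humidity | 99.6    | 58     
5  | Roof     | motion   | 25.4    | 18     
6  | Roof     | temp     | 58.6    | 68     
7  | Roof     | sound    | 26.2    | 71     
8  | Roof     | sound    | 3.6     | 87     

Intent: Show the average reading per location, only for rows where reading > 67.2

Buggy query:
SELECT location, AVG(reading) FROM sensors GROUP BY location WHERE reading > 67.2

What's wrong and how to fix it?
Bug: WHERE cannot follow GROUP BY

Fix: Move the WHERE clause before GROUP BY

Corrected query:
SELECT location, AVG(reading) FROM sensors WHERE reading > 67.2 GROUP BY location

Result:
location | AVG(reading)
---------+-------------
Basement | 86.65       
Roof     | 82.6        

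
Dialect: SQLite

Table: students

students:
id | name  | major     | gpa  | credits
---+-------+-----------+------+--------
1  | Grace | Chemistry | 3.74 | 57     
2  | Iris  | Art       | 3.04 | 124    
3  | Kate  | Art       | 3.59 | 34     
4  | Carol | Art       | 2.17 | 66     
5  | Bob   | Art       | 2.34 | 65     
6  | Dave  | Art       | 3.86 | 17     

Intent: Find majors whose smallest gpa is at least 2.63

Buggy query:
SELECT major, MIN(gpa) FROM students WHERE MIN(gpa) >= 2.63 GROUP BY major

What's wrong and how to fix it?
Bug: Aggregates like MIN are computed per group after WHERE runs

Fix: Use HAVING for the per-group MIN condition

Corrected query:
SELECT major, MIN(gpa) FROM students GROUP BY major HAVING MIN(gpa) >= 2.63

Result:
major     | MIN(gpa)
----------+---------
Chemistry | 3.74    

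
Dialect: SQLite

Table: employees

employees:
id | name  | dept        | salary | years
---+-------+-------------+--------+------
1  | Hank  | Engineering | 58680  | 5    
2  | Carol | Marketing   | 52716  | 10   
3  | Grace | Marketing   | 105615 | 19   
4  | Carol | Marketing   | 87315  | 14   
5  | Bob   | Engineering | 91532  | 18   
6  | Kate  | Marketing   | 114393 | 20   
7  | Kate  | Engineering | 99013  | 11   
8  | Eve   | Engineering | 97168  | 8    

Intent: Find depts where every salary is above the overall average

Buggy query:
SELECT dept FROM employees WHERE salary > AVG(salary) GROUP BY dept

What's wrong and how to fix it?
Bug: AVG() is an aggregate; it can't sit directly in WHERE

Fix: Compute the overall average in a scalar subquery and compare each group's MIN against it in HAVING

Corrected query:
SELECT dept FROM employees GROUP BY dept HAVING MIN(salary) > (SELECT AVG(salary) FROM employees)

Result:
(no rows)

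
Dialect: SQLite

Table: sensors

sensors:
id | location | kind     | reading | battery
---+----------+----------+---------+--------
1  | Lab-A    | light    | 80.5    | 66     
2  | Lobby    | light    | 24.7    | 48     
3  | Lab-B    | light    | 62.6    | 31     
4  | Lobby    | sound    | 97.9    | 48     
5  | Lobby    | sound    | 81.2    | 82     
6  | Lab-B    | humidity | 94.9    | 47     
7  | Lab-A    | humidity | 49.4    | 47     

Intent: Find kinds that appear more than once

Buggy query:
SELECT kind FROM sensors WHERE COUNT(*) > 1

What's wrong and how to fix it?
Bug: COUNT(*) is an aggregate and cannot be used in WHERE

Fix: Group first, then use HAVING for the count condition

Corrected query:
SELECT kind FROM sensors GROUP BY kind HAVING COUNT(*) > 1

Result:
kind    
--------
humidity
light   
sound   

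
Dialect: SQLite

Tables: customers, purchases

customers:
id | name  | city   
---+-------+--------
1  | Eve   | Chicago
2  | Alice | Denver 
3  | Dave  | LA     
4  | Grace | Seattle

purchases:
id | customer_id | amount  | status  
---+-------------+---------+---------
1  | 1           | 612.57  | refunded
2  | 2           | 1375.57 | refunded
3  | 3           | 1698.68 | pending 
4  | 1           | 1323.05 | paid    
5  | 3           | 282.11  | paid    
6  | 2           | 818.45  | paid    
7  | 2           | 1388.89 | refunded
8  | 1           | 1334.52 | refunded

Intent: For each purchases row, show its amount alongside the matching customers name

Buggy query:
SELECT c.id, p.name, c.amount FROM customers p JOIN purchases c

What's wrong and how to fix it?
Bug: Missing join condition: each purchases row is matched to all customers rows instead of just its own

Fix: Specify the join condition linking the foreign key to the parent id

Corrected query:
SELECT c.id, p.name, c.amount FROM customers p JOIN purchases c ON c.customer_id = p.id

Result:
id | name  | amount 
---+-------+--------
1  | Eve   | 612.57 
2  | Alice | 1375.57
3  | Dave  | 1698.68
4  | Eve   | 1323.05
5  | Dave  | 282.11 
6  | Alice | 818.45 
7  | Alice | 1388.89
8  | Eve   | 1334.52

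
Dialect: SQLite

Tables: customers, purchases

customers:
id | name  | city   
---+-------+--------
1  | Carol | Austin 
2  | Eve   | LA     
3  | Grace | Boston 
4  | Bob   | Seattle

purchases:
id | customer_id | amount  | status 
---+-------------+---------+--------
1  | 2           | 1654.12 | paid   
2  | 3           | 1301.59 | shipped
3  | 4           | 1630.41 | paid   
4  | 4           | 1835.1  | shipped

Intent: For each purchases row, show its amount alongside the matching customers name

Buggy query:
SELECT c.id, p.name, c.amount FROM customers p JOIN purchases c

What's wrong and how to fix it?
Bug: Missing join condition: each purchases row is matched to all customers rows instead of just its own

Fix: Specify the join condition linking the foreign key to the parent id

Corrected query:
SELECT c.id, p.name, c.amount FROM customers p JOIN purchases c ON c.customer_id = p.id

Result:
id | name  | amount 
---+-------+--------
1  | Eve   | 1654.12
2  | Grace | 1301.59
3  | Bob   | 1630.41
4  | Bob   | 1835.1 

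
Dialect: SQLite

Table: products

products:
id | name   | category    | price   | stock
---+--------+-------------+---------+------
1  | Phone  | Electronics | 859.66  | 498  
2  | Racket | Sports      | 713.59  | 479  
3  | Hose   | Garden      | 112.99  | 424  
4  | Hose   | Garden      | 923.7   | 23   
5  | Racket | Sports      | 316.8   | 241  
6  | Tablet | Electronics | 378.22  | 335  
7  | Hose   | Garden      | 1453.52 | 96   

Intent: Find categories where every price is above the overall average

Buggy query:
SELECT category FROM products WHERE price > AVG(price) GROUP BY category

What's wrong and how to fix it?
Bug: AVG() is an aggregate; it can't sit directly in WHERE

Fix: Compute the overall average in a scalar subquery and compare each group's MIN against it in HAVING

Corrected query:
SELECT category FROM products GROUP BY category HAVING MIN(price) > (SELECT AVG(price) FROM products)

Result:
(no rows)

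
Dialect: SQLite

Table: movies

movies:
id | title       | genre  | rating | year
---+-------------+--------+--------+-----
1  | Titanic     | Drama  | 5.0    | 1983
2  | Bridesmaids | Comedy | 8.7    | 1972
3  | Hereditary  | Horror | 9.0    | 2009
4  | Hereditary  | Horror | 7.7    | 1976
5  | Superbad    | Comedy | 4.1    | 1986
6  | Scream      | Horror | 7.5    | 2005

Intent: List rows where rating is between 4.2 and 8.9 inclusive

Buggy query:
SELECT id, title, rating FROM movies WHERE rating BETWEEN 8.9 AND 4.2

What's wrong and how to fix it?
Bug: The bounds are reversed; BETWEEN a AND b requires a <= b to match anything

Fix: Write BETWEEN 4.2 AND 8.9

Corrected query:
SELECT id, title, rating FROM movies WHERE rating BETWEEN 4.2 AND 8.9

Result:
id | title       | rating
---+-------------+-------
1  | Titanic     | 5     
2  | Bridesmaids | 8.7   
4  | Hereditary  | 7.7   
6  | Scream      | 7.5   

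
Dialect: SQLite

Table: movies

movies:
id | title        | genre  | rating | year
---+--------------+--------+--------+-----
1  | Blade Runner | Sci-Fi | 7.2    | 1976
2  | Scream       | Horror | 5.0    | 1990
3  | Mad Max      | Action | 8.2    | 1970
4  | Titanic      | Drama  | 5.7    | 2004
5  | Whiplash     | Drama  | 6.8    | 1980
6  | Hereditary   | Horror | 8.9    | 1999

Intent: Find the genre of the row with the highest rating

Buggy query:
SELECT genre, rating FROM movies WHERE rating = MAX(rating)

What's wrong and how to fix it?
Bug: MAX(rating) is an aggregate and cannot be used directly in WHERE

Fix: Wrap MAX in a scalar subquery so WHERE compares against a single value

Corrected query:
SELECT genre, rating FROM movies WHERE rating = (SELECT MAX(rating) FROM movies)

Result:
genre  | rating
-------+-------
Horror | 8.9   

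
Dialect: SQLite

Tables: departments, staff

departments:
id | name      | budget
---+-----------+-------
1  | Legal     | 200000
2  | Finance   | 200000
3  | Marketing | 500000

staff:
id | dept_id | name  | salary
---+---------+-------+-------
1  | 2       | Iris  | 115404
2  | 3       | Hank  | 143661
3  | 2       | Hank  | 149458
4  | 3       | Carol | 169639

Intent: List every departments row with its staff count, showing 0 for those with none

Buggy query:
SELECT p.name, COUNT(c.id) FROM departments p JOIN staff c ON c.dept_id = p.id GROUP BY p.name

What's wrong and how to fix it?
Bug: An inner join excludes parents with zero children

Fix: Switch to LEFT JOIN to retain unmatched parent rows

Corrected query:
SELECT p.name, COUNT(c.id) FROM departments p LEFT JOIN staff c ON c.dept_id = p.id GROUP BY p.name

Result:
name      | COUNT(c.id)
----------+------------
Finance   | 2          
Legal     | 0          
Marketing | 2          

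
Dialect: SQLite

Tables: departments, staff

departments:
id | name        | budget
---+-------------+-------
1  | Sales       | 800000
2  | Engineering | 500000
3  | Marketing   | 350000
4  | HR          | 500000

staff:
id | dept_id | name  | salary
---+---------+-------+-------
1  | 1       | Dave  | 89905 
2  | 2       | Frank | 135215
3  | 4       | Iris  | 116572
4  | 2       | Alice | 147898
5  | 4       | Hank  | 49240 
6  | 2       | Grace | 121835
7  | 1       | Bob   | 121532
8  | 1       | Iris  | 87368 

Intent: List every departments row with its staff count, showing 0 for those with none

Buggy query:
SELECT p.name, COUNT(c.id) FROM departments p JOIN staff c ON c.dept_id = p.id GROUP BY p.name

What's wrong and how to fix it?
Bug: INNER JOIN drops departments rows that have no matching staff rows

Fix: Switch to LEFT JOIN to retain unmatched parent rows

Corrected query:
SELECT p.name, COUNT(c.id) FROM departments p LEFT JOIN staff c ON c.dept_id = p.id GROUP BY p.name

Result:
name        | COUNT(c.id)
------------+------------
Engineering | 3          
HR          | 2          
Marketing   | 0          
Sales       | 3          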